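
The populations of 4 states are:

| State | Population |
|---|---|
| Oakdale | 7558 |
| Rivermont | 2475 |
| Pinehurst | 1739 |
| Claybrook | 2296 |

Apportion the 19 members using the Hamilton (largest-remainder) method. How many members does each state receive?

Oakdale: 10, Rivermont: 3, Pinehurst: 3, Claybrook: 3

Total 14068; standard divisor 14068/19 ≈ 740.421.
Standard quotas: Oakdale 10.2077, Rivermont 3.3427, Pinehurst 2.3487, Claybrook 3.1009.
Lower quotas: Oakdale 10, Rivermont 3, Pinehurst 2, Claybrook 3 (sum 18, leaving 1 seat).
Remainders in descending order: Pinehurst 0.3487, Rivermont 0.3427, Oakdale 0.2077, Claybrook 0.1009.
Largest remainder: Pinehurst receives the extra seat.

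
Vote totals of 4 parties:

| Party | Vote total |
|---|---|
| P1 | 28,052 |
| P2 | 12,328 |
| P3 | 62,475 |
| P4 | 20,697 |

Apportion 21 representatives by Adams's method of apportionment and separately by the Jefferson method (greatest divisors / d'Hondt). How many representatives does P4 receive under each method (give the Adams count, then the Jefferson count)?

Adams: P1 5, P2 2, P3 10, P4 4.
Jefferson: P1 5, P2 2, P3 11, P4 3.
P4 gets 4 under Adams and 3 under Jefferson.

4 and 3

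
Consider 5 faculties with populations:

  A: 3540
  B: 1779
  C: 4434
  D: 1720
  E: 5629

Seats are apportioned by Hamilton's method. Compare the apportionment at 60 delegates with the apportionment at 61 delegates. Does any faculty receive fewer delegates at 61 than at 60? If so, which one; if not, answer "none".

none

At 60 seats: A 12, B 6, C 16, D 6, E 20.
At 61 seats: A 13, B 6, C 16, D 6, E 20.
No faculty's allocation decreased.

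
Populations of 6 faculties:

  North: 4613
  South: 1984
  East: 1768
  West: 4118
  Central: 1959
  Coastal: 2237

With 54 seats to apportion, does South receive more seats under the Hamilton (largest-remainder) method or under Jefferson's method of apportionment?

Hamilton

Hamilton: North 15, South 7, East 6, West 13, Central 6, Coastal 7.
Jefferson: North 15, South 6, East 6, West 14, Central 6, Coastal 7.
South gets 7 under Hamilton and 6 under Jefferson.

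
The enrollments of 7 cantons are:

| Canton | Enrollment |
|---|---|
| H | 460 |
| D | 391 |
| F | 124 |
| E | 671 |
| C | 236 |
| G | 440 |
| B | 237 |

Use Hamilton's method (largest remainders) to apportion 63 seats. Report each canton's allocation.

H 11, D 10, F 3, E 16, C 6, G 11, B 6

Standard divisor: 2559 ÷ 63 ≈ 40.619.
Standard quotas: H 11.325, D 9.626, F 3.053, E 16.519, C 5.810, G 10.832, B 5.835.
Lower quotas: H 11, D 9, F 3, E 16, C 5, G 10, B 5 (sum 59, leaving 4 seats).
Remainders in descending order: B 0.835, G 0.832, C 0.810, D 0.626, E 0.519, H 0.325, F 0.053.
Largest remainders: B, G, C, D receive the extra seats.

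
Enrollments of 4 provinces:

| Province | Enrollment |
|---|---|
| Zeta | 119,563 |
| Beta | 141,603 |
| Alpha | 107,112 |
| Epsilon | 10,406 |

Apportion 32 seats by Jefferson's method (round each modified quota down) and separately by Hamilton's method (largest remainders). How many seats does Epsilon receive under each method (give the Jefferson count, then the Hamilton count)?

0 and 1

Jefferson: Zeta 10, Beta 13, Alpha 9, Epsilon 0.
Hamilton: Zeta 10, Beta 12, Alpha 9, Epsilon 1.
Epsilon gets 0 under Jefferson and 1 under Hamilton.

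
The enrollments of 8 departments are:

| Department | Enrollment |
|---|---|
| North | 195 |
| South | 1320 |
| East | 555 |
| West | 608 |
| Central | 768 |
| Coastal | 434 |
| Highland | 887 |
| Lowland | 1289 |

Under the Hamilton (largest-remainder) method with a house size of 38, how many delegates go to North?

1

Total 6056; standard divisor 6056/38 ≈ 159.368.
Standard quotas: North 1.224, South 8.283, East 3.482, West 3.815, Central 4.819, Coastal 2.723, Highland 5.566, Lowland 8.088.
Lower quotas: North 1, South 8, East 3, West 3, Central 4, Coastal 2, Highland 5, Lowland 8 (sum 34, leaving 4 seats).
Remainders in descending order: Central 0.819, West 0.815, Coastal 0.723, Highland 0.566, East 0.482, South 0.283, North 0.224, Lowland 0.088.
The surplus seats go to Central, West, Coastal, Highland.
North receives 1.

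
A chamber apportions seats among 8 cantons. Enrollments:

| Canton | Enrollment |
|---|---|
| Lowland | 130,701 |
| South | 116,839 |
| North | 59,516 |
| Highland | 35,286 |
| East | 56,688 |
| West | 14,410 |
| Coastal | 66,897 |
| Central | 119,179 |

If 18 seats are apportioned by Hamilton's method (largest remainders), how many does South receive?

3

The standard divisor is 599516/18 ≈ 33306.444.
Standard quotas: Lowland 3.9242, South 3.5080, North 1.7869, Highland 1.0594, East 1.7020, West 0.4326, Coastal 2.0085, Central 3.5783.
Lower quotas: Lowland 3, South 3, North 1, Highland 1, East 1, West 0, Coastal 2, Central 3 (sum 14, leaving 4 seats).
Remainders in descending order: Lowland 0.9242, North 0.7869, East 0.7020, Central 0.5783, South 0.5080, West 0.4326, Highland 0.0594, Coastal 0.0085.
Largest remainders: Lowland, North, East, Central receive the extra seats.
South receives 3.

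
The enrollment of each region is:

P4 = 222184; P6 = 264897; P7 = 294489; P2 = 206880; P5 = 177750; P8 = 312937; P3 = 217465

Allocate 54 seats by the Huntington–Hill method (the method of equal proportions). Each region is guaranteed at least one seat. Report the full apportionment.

With divisor 31570: modified quotas P4 7.038, P6 8.391, P7 9.328, P2 6.553, P5 5.630, P8 9.912, P3 6.888.
Geometric-mean thresholds: P4 √(7·8)=7.483, P6 √(8·9)=8.485, P7 √(9·10)=9.487, P2 √(6·7)=6.481, P5 √(5·6)=5.477, P8 √(9·10)=9.487, P3 √(6·7)=6.481.
Each quota rounded against its threshold gives P4 7, P6 8, P7 9, P2 7, P5 6, P8 10, P3 7 (total 54).

P4 7, P6 8, P7 9, P2 7, P5 6, P8 10, P3 7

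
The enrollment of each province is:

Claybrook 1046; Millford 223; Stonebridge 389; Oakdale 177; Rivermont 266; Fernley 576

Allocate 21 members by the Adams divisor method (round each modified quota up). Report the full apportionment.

Standard divisor 2677/21 ≈ 127.476; standard quotas: Claybrook 8.205, Millford 1.749, Stonebridge 3.052, Oakdale 1.388, Rivermont 2.087, Fernley 4.518.
Rounding up gives 9, 2, 4, 2, 3, 5 = 25 seats, so the divisor must be adjusted.
With modified divisor 147: modified quotas Claybrook 7.116, Millford 1.517, Stonebridge 2.646, Oakdale 1.204, Rivermont 1.810, Fernley 3.918.
Rounding up: Claybrook 8, Millford 2, Stonebridge 3, Oakdale 2, Rivermont 2, Fernley 4 (total 21).

Claybrook 8; Millford 2; Stonebridge 3; Oakdale 2; Rivermont 2; Fernley 4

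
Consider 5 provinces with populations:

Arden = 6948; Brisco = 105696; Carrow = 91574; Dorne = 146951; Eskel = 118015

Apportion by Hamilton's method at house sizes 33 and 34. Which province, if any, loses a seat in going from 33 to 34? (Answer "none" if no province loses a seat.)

At 33 seats: Arden 1, Brisco 7, Carrow 7, Dorne 10, Eskel 8.
At 34 seats: Arden 0, Brisco 8, Carrow 7, Dorne 11, Eskel 8.
Arden drops from 1 to 0.

Arden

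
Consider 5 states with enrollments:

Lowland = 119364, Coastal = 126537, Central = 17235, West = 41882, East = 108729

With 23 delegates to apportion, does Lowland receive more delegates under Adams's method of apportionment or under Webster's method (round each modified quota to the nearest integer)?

Adams: Lowland 6, Coastal 7, Central 1, West 3, East 6.
Webster: Lowland 7, Coastal 7, Central 1, West 2, East 6.
Lowland gets 6 under Adams and 7 under Webster.

Webster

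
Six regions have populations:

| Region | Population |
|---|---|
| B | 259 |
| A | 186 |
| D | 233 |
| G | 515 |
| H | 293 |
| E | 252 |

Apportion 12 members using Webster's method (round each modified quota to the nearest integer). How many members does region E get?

2

Standard divisor 1738/12 ≈ 144.833; standard quotas: B 1.788, A 1.284, D 1.609, G 3.556, H 2.023, E 1.740.
Rounding to the nearest integer gives 2, 1, 2, 4, 2, 2 = 13 seats, so the divisor must be adjusted.
With modified divisor 150: modified quotas B 1.727, A 1.240, D 1.553, G 3.433, H 1.953, E 1.680.
Rounding to the nearest integer: B 2, A 1, D 2, G 3, H 2, E 2 (total 12).
E receives 2.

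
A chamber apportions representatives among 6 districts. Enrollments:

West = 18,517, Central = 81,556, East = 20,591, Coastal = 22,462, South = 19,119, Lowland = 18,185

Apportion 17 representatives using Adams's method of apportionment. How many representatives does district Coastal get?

2

Standard divisor 180430/17 ≈ 10613.529; standard quotas: West 1.745, Central 7.684, East 1.940, Coastal 2.116, South 1.801, Lowland 1.713.
Rounding up gives 2, 8, 2, 3, 2, 2 = 19 seats, so the divisor must be adjusted.
With modified divisor 12600: modified quotas West 1.470, Central 6.473, East 1.634, Coastal 1.783, South 1.517, Lowland 1.443.
Rounding up: West 2, Central 7, East 2, Coastal 2, South 2, Lowland 2 (total 17).
Coastal receives 2.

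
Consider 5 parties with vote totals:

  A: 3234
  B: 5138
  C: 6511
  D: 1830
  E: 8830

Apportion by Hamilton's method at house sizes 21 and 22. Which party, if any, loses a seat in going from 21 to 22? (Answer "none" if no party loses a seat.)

D

At 21 seats: A 3, B 4, C 5, D 2, E 7.
At 22 seats: A 3, B 4, C 6, D 1, E 8.
D drops from 2 to 1.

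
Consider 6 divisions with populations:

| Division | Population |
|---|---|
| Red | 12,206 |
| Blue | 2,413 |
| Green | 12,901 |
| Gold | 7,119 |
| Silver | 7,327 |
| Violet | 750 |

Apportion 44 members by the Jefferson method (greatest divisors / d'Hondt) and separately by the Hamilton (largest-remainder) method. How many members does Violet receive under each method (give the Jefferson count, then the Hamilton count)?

0 and 1

Jefferson: Red 13, Blue 2, Green 14, Gold 7, Silver 8, Violet 0.
Hamilton: Red 13, Blue 2, Green 13, Gold 7, Silver 8, Violet 1.
Violet gets 0 under Jefferson and 1 under Hamilton.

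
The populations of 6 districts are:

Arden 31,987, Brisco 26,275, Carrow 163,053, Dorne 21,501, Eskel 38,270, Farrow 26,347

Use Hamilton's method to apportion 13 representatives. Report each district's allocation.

Arden 1, Brisco 1, Carrow 7, Dorne 1, Eskel 2, Farrow 1

Total 307433; standard divisor 307433/13 ≈ 23648.692.
Standard quotas: Arden 1.3526, Brisco 1.1111, Carrow 6.8948, Dorne 0.9092, Eskel 1.6183, Farrow 1.1141.
Lower quotas: Arden 1, Brisco 1, Carrow 6, Dorne 0, Eskel 1, Farrow 1 (sum 10, leaving 3 seats).
Remainders in descending order: Dorne 0.9092, Carrow 0.8948, Eskel 0.6183, Arden 0.3526, Farrow 0.1141, Brisco 0.1111.
The surplus seats go to Dorne, Carrow, Eskel.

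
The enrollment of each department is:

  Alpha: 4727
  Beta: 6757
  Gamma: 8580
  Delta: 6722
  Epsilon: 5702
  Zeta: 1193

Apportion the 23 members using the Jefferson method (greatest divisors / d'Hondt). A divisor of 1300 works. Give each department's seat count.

With modified divisor 1300: modified quotas Alpha 3.636, Beta 5.198, Gamma 6.600, Delta 5.171, Epsilon 4.386, Zeta 0.918.
Rounding down: Alpha 3, Beta 5, Gamma 6, Delta 5, Epsilon 4, Zeta 0 (total 23).

Alpha 3; Beta 5; Gamma 6; Delta 5; Epsilon 4; Zeta 0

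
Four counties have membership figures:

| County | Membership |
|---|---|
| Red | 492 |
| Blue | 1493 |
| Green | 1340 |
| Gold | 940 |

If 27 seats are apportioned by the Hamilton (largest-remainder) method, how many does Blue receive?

9

The standard divisor is 4265/27 ≈ 157.963.
Standard quotas: Red 3.115, Blue 9.452, Green 8.483, Gold 5.951.
Lower quotas: Red 3, Blue 9, Green 8, Gold 5 (sum 25, leaving 2 seats).
Remainders in descending order: Gold 0.951, Green 0.483, Blue 0.452, Red 0.115.
The surplus seats go to Gold, Green.
Blue receives 9.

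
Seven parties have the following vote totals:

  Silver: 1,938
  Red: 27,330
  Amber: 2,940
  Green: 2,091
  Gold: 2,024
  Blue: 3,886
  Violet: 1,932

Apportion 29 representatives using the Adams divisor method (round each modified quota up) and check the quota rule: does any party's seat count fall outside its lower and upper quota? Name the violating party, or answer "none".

Red

Standard quotas: Silver 1.334, Red 18.808, Amber 2.023, Green 1.439, Gold 1.393, Blue 2.674, Violet 1.330.
Adams allocation: Silver 2, Red 16, Amber 2, Green 2, Gold 2, Blue 3, Violet 2.
Red has quota 18.808 (lower 18, upper 19) but receives 16 — outside the quota interval.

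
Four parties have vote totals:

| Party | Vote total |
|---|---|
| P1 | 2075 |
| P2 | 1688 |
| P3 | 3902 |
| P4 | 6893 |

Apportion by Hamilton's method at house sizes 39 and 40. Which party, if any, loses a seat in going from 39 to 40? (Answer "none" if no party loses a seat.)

P2

At 39 seats: P1 6, P2 5, P3 10, P4 18.
At 40 seats: P1 6, P2 4, P3 11, P4 19.
P2 drops from 5 to 4.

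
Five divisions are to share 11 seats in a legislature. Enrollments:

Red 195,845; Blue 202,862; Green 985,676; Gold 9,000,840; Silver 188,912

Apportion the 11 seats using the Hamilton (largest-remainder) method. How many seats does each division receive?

Standard divisor: 10574135 ÷ 11 = 961285.
Standard quotas: Red 0.2037, Blue 0.2110, Green 1.0254, Gold 9.3633, Silver 0.1965.
Lower quotas: Red 0, Blue 0, Green 1, Gold 9, Silver 0 (sum 10, leaving 1 seat).
Remainders in descending order: Gold 0.3633, Blue 0.2110, Red 0.2037, Silver 0.1965, Green 0.0254.
Largest remainder: Gold receives the extra seat.

Red=0; Blue=0; Green=1; Gold=10; Silver=0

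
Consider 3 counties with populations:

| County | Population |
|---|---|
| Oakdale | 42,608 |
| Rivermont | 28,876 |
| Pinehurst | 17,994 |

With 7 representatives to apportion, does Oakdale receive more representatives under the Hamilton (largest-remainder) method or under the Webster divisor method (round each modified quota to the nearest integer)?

Hamilton: Oakdale 3, Rivermont 2, Pinehurst 2.
Webster: Oakdale 4, Rivermont 2, Pinehurst 1.
Oakdale gets 3 under Hamilton and 4 under Webster.

Webster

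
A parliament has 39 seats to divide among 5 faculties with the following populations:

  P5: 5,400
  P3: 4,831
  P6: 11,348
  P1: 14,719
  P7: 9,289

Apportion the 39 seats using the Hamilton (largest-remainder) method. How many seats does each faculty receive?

P5: 5, P3: 4, P6: 10, P1: 12, P7: 8

Standard divisor: 45587 ÷ 39 ≈ 1168.897.
Standard quotas: P5 4.6197, P3 4.1330, P6 9.7083, P1 12.5922, P7 7.9468.
Lower quotas: P5 4, P3 4, P6 9, P1 12, P7 7 (sum 36, leaving 3 seats).
Remainders in descending order: P7 0.9468, P6 0.7083, P5 0.6197, P1 0.5922, P3 0.1330.
The surplus seats go to P7, P6, P5.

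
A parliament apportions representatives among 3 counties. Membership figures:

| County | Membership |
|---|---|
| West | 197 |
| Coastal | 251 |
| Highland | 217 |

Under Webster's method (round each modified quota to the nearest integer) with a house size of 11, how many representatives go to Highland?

Standard divisor 665/11 ≈ 60.455; standard quotas: West 3.259, Coastal 4.152, Highland 3.589.
Rounding to the nearest integer gives West 3, Coastal 4, Highland 4 — total 11, matching the house size, so no adjustment is needed.
Highland receives 4.

4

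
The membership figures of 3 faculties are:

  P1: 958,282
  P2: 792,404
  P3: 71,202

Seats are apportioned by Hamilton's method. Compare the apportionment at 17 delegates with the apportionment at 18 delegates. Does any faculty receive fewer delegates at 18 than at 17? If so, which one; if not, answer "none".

At 17 seats: P1 9, P2 7, P3 1.
At 18 seats: P1 9, P2 8, P3 1.
No faculty's allocation decreased.

none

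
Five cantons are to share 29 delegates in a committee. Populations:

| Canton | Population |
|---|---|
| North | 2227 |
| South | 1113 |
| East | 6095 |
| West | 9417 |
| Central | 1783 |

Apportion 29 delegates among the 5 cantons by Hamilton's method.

The standard divisor is 20635/29 ≈ 711.552.
Standard quotas: North 3.1298, South 1.5642, East 8.5658, West 13.2345, Central 2.5058.
Lower quotas: North 3, South 1, East 8, West 13, Central 2 (sum 27, leaving 2 seats).
Remainders in descending order: East 0.5658, South 0.5642, Central 0.5058, West 0.2345, North 0.1298.
Largest remainders: East, South receive the extra seats.

North: 3, South: 2, East: 9, West: 13, Central: 2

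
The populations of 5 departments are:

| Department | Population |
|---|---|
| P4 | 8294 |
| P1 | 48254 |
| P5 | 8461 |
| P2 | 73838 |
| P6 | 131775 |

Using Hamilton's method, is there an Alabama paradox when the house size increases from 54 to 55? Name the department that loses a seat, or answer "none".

At 54 seats: P4 2, P1 9, P5 2, P2 15, P6 26.
At 55 seats: P4 1, P1 10, P5 2, P2 15, P6 27.
P4 drops from 2 to 1.

P4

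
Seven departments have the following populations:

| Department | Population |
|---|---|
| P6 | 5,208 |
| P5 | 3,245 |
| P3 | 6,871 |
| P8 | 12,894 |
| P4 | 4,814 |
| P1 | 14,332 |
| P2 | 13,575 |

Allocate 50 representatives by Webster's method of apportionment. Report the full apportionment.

Standard divisor 60939/50 ≈ 1218.78; standard quotas: P6 4.273, P5 2.662, P3 5.638, P8 10.579, P4 3.950, P1 11.759, P2 11.138.
Rounding to the nearest integer gives 4, 3, 6, 11, 4, 12, 11 = 51 seats, so the divisor must be adjusted.
With modified divisor 1240: modified quotas P6 4.200, P5 2.617, P3 5.541, P8 10.398, P4 3.882, P1 11.558, P2 10.948.
Rounding to the nearest integer: P6 4, P5 3, P3 6, P8 10, P4 4, P1 12, P2 11 (total 50).

P6 4; P5 3; P3 6; P8 10; P4 4; P1 12; P2 11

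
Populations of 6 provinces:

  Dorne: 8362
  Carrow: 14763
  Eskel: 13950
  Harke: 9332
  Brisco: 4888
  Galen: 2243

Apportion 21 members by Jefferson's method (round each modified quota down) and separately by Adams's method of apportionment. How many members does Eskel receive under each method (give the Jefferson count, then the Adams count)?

6 and 5

Jefferson: Dorne 3, Carrow 6, Eskel 6, Harke 4, Brisco 2, Galen 0.
Adams: Dorne 3, Carrow 6, Eskel 5, Harke 4, Brisco 2, Galen 1.
Eskel gets 6 under Jefferson and 5 under Adams.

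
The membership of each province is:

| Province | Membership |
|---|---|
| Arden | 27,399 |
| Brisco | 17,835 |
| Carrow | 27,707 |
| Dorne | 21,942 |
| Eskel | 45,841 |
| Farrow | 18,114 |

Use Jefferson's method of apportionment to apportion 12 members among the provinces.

Arden: 2; Brisco: 1; Carrow: 2; Dorne: 2; Eskel: 4; Farrow: 1

Standard divisor 158838/12 ≈ 13236.5; standard quotas: Arden 2.070, Brisco 1.347, Carrow 2.093, Dorne 1.658, Eskel 3.463, Farrow 1.368.
Rounding down gives 2, 1, 2, 1, 3, 1 = 10 seats, so the divisor must be adjusted.
With modified divisor 10100: modified quotas Arden 2.713, Brisco 1.766, Carrow 2.743, Dorne 2.172, Eskel 4.539, Farrow 1.793.
Rounding down: Arden 2, Brisco 1, Carrow 2, Dorne 2, Eskel 4, Farrow 1 (total 12).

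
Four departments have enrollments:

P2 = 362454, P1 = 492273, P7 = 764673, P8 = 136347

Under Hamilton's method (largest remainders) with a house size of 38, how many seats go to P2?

8

The standard divisor is 1755747/38 ≈ 46203.868.
Standard quotas: P2 7.8447, P1 10.6544, P7 16.5500, P8 2.9510.
Lower quotas: P2 7, P1 10, P7 16, P8 2 (sum 35, leaving 3 seats).
Remainders in descending order: P8 0.9510, P2 0.8447, P1 0.6544, P7 0.5500.
Largest remainders: P8, P2, P1 receive the extra seats.
P2 receives 8.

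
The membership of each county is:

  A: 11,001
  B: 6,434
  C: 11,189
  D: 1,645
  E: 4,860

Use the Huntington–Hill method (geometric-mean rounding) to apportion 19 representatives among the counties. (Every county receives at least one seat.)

A: 6, B: 3, C: 6, D: 1, E: 3

With divisor 1921: modified quotas A 5.727, B 3.349, C 5.825, D 0.856, E 2.530.
Geometric-mean thresholds: A √(5·6)=5.477, B √(3·4)=3.464, C √(5·6)=5.477, D (min 1), E √(2·3)=2.449.
Each quota rounded against its threshold gives A 6, B 3, C 6, D 1, E 3 (total 19).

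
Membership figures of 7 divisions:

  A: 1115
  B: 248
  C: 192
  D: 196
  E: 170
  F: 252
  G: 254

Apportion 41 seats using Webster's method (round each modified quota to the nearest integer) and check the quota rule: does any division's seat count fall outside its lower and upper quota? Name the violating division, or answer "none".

Standard quotas: A 18.836, B 4.190, C 3.244, D 3.311, E 2.872, F 4.257, G 4.291.
Webster allocation: A 20, B 4, C 3, D 3, E 3, F 4, G 4.
A has quota 18.836 (lower 18, upper 19) but receives 20 — outside the quota interval.

A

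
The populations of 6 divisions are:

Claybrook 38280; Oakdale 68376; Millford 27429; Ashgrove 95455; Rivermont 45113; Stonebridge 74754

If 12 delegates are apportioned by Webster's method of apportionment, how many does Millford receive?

Standard divisor 349407/12 ≈ 29117.25; standard quotas: Claybrook 1.315, Oakdale 2.348, Millford 0.942, Ashgrove 3.278, Rivermont 1.549, Stonebridge 2.567.
Rounding to the nearest integer gives Claybrook 1, Oakdale 2, Millford 1, Ashgrove 3, Rivermont 2, Stonebridge 3 — total 12, matching the house size, so no adjustment is needed.
Millford receives 1.

1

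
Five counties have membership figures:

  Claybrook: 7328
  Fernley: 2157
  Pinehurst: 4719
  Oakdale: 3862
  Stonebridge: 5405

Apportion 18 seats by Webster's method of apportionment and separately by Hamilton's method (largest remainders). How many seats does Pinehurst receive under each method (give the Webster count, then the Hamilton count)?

4 and 3

Webster: Claybrook 5, Fernley 2, Pinehurst 4, Oakdale 3, Stonebridge 4.
Hamilton: Claybrook 6, Fernley 2, Pinehurst 3, Oakdale 3, Stonebridge 4.
Pinehurst gets 4 under Webster and 3 under Hamilton.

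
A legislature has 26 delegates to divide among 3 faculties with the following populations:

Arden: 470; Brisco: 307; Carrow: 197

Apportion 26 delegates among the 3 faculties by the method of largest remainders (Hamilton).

Arden 13, Brisco 8, Carrow 5

The standard divisor is 974/26 ≈ 37.462.
Standard quotas: Arden 12.546, Brisco 8.195, Carrow 5.259.
Lower quotas: Arden 12, Brisco 8, Carrow 5 (sum 25, leaving 1 seat).
Remainders in descending order: Arden 0.546, Carrow 0.259, Brisco 0.195.
The surplus seat goes to Arden.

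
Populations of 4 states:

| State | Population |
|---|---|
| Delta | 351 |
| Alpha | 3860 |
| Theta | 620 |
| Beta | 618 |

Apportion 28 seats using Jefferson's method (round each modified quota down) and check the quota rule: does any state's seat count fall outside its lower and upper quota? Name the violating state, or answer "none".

Alpha

Standard quotas: Delta 1.804, Alpha 19.835, Theta 3.186, Beta 3.176.
Jefferson allocation: Delta 1, Alpha 21, Theta 3, Beta 3.
Alpha has quota 19.835 (lower 19, upper 20) but receives 21 — outside the quota interval.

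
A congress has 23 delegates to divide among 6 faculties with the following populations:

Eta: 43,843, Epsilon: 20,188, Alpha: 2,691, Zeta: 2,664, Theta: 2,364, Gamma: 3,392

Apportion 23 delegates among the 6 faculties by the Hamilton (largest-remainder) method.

Eta 13; Epsilon 6; Alpha 1; Zeta 1; Theta 1; Gamma 1

Standard divisor: 75142 ÷ 23 ≈ 3267.043.
Standard quotas: Eta 13.4198, Epsilon 6.1793, Alpha 0.8237, Zeta 0.8154, Theta 0.7236, Gamma 1.0382.
Lower quotas: Eta 13, Epsilon 6, Alpha 0, Zeta 0, Theta 0, Gamma 1 (sum 20, leaving 3 seats).
Remainders in descending order: Alpha 0.8237, Zeta 0.8154, Theta 0.7236, Eta 0.4198, Epsilon 0.1793, Gamma 0.0382.
The surplus seats go to Alpha, Zeta, Theta.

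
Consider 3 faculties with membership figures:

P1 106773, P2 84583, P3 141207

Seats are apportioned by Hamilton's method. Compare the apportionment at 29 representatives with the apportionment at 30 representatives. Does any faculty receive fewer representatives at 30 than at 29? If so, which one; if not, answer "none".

At 29 seats: P1 9, P2 8, P3 12.
At 30 seats: P1 10, P2 7, P3 13.
P2 drops from 8 to 7.

P2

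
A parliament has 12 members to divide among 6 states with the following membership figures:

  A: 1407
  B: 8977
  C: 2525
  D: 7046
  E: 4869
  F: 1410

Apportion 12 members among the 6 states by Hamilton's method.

Total 26234; standard divisor 26234/12 ≈ 2186.167.
Standard quotas: A 0.6436, B 4.1063, C 1.1550, D 3.2230, E 2.2272, F 0.6450.
Lower quotas: A 0, B 4, C 1, D 3, E 2, F 0 (sum 10, leaving 2 seats).
Remainders in descending order: F 0.6450, A 0.6436, E 0.2272, D 0.2230, C 0.1550, B 0.1063.
Largest remainders: F, A receive the extra seats.

A 1, B 4, C 1, D 3, E 2, F 1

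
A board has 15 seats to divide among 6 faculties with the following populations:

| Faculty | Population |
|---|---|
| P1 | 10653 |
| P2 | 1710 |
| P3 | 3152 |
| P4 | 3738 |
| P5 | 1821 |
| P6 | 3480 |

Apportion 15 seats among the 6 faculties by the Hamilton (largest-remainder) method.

Total 24554; standard divisor 24554/15 ≈ 1636.933.
Standard quotas: P1 6.5079, P2 1.0446, P3 1.9256, P4 2.2835, P5 1.1124, P6 2.1259.
Lower quotas: P1 6, P2 1, P3 1, P4 2, P5 1, P6 2 (sum 13, leaving 2 seats).
Remainders in descending order: P3 0.9256, P1 0.5079, P4 0.2835, P6 0.1259, P5 0.1124, P2 0.0446.
The surplus seats go to P3, P1.

P1: 7; P2: 1; P3: 2; P4: 2; P5: 1; P6: 2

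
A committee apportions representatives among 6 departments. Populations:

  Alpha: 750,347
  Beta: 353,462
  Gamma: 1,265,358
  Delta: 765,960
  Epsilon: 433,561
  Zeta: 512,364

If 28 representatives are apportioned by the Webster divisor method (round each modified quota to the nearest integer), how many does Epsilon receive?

Standard divisor 4081052/28 ≈ 145751.857; standard quotas: Alpha 5.148, Beta 2.425, Gamma 8.682, Delta 5.255, Epsilon 2.975, Zeta 3.515.
Rounding to the nearest integer gives Alpha 5, Beta 2, Gamma 9, Delta 5, Epsilon 3, Zeta 4 — total 28, matching the house size, so no adjustment is needed.
Epsilon receives 3.

3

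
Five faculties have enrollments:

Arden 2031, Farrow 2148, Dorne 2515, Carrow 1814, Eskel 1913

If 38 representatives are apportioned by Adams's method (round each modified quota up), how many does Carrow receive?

7

Standard divisor 10421/38 ≈ 274.237; standard quotas: Arden 7.406, Farrow 7.833, Dorne 9.171, Carrow 6.615, Eskel 6.976.
Rounding up gives 8, 8, 10, 7, 7 = 40 seats, so the divisor must be adjusted.
With modified divisor 300: modified quotas Arden 6.770, Farrow 7.160, Dorne 8.383, Carrow 6.047, Eskel 6.377.
Rounding up: Arden 7, Farrow 8, Dorne 9, Carrow 7, Eskel 7 (total 38).
Carrow receives 7.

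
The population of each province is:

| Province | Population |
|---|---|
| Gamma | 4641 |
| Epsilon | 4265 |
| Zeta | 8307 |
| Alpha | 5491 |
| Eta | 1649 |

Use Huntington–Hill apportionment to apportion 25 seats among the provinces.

With divisor 991: modified quotas Gamma 4.683, Epsilon 4.304, Zeta 8.382, Alpha 5.541, Eta 1.664.
Geometric-mean thresholds: Gamma √(4·5)=4.472, Epsilon √(4·5)=4.472, Zeta √(8·9)=8.485, Alpha √(5·6)=5.477, Eta √(1·2)=1.414.
Each quota rounded against its threshold gives Gamma 5, Epsilon 4, Zeta 8, Alpha 6, Eta 2 (total 25).

Gamma 5, Epsilon 4, Zeta 8, Alpha 6, Eta 2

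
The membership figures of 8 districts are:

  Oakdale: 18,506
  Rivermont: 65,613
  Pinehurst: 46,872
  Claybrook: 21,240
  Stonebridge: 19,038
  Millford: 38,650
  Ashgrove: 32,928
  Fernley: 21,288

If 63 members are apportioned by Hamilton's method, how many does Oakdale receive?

4

The standard divisor is 264135/63 ≈ 4192.619.
Standard quotas: Oakdale 4.4139, Rivermont 15.6496, Pinehurst 11.1796, Claybrook 5.0660, Stonebridge 4.5408, Millford 9.2186, Ashgrove 7.8538, Fernley 5.0775.
Lower quotas: Oakdale 4, Rivermont 15, Pinehurst 11, Claybrook 5, Stonebridge 4, Millford 9, Ashgrove 7, Fernley 5 (sum 60, leaving 3 seats).
Remainders in descending order: Ashgrove 0.8538, Rivermont 0.6496, Stonebridge 0.5408, Oakdale 0.4139, Millford 0.2186, Pinehurst 0.1796, Fernley 0.0775, Claybrook 0.0660.
The surplus seats go to Ashgrove, Rivermont, Stonebridge.
Oakdale receives 4.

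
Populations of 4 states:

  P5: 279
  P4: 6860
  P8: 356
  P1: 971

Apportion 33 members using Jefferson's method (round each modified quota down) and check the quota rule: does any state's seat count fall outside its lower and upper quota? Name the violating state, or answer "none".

P4

Standard quotas: P5 1.088, P4 26.740, P8 1.388, P1 3.785.
Jefferson allocation: P5 1, P4 28, P8 1, P1 3.
P4 has quota 26.740 (lower 26, upper 27) but receives 28 — outside the quota interval.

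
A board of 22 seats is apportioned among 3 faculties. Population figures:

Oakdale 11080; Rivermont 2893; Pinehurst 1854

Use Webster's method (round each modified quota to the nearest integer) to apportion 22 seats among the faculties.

Oakdale 15, Rivermont 4, Pinehurst 3

Standard divisor 15827/22 ≈ 719.409; standard quotas: Oakdale 15.402, Rivermont 4.021, Pinehurst 2.577.
Rounding to the nearest integer gives Oakdale 15, Rivermont 4, Pinehurst 3 — total 22, matching the house size, so no adjustment is needed.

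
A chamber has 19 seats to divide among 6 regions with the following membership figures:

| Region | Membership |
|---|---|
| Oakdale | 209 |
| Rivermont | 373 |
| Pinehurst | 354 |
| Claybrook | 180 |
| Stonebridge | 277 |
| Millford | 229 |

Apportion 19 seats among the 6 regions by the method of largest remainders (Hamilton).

Total 1622; standard divisor 1622/19 ≈ 85.368.
Standard quotas: Oakdale 2.448, Rivermont 4.369, Pinehurst 4.147, Claybrook 2.109, Stonebridge 3.245, Millford 2.682.
Lower quotas: Oakdale 2, Rivermont 4, Pinehurst 4, Claybrook 2, Stonebridge 3, Millford 2 (sum 17, leaving 2 seats).
Remainders in descending order: Millford 0.682, Oakdale 0.448, Rivermont 0.369, Stonebridge 0.245, Pinehurst 0.147, Claybrook 0.109.
Largest remainders: Millford, Oakdale receive the extra seats.

Oakdale: 3; Rivermont: 4; Pinehurst: 4; Claybrook: 2; Stonebridge: 3; Millford: 3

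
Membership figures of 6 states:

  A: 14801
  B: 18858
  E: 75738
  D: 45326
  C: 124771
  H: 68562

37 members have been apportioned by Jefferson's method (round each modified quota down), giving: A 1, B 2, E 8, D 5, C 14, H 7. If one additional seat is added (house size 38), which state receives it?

H

Priority for the next seat is population ÷ (current seats + 1).
Priorities: A 7400.500, B 6286.000, E 8415.333, D 7554.333, C 8318.067, H 8570.250.
Highest priority: H.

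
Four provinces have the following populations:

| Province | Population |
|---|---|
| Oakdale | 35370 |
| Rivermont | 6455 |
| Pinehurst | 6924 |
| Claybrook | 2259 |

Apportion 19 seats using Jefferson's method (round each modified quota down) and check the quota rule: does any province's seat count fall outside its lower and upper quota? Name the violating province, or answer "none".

Oakdale

Standard quotas: Oakdale 13.175, Rivermont 2.404, Pinehurst 2.579, Claybrook 0.841.
Jefferson allocation: Oakdale 15, Rivermont 2, Pinehurst 2, Claybrook 0.
Oakdale has quota 13.175 (lower 13, upper 14) but receives 15 — outside the quota interval.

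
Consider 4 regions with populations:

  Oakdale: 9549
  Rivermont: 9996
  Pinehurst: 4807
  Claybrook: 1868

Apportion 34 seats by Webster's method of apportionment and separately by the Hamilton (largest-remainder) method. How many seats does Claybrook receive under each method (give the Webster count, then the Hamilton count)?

Webster: Oakdale 13, Rivermont 13, Pinehurst 6, Claybrook 2.
Hamilton: Oakdale 12, Rivermont 13, Pinehurst 6, Claybrook 3.
Claybrook gets 2 under Webster and 3 under Hamilton.

2 and 3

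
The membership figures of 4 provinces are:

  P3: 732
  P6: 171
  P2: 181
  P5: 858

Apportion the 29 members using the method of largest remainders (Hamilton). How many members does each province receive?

P3=11, P6=2, P2=3, P5=13

The standard divisor is 1942/29 ≈ 66.966.
Standard quotas: P3 10.931, P6 2.554, P2 2.703, P5 12.813.
Lower quotas: P3 10, P6 2, P2 2, P5 12 (sum 26, leaving 3 seats).
Remainders in descending order: P3 0.931, P5 0.813, P2 0.703, P6 0.554.
Largest remainders: P3, P5, P2 receive the extra seats.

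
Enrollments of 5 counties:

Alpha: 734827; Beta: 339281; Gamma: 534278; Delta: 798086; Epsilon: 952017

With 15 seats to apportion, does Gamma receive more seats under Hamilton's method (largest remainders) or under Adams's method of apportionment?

Adams

Hamilton: Alpha 3, Beta 2, Gamma 2, Delta 4, Epsilon 4.
Adams: Alpha 3, Beta 2, Gamma 3, Delta 3, Epsilon 4.
Gamma gets 2 under Hamilton and 3 under Adams.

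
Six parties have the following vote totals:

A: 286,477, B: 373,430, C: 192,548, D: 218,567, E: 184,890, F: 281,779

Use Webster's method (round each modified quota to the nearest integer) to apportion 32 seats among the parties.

Standard divisor 1537691/32 ≈ 48052.844; standard quotas: A 5.962, B 7.771, C 4.007, D 4.548, E 3.848, F 5.864.
Rounding to the nearest integer gives 6, 8, 4, 5, 4, 6 = 33 seats, so the divisor must be adjusted.
With modified divisor 49200: modified quotas A 5.823, B 7.590, C 3.914, D 4.442, E 3.758, F 5.727.
Rounding to the nearest integer: A 6, B 8, C 4, D 4, E 4, F 6 (total 32).

A 6, B 8, C 4, D 4, E 4, F 6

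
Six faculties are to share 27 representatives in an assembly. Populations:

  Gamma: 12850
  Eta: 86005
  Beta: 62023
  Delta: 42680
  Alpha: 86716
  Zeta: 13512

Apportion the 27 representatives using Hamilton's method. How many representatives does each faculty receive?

Gamma: 1, Eta: 8, Beta: 5, Delta: 4, Alpha: 8, Zeta: 1

Total 303786; standard divisor 303786/27 ≈ 11251.333.
Standard quotas: Gamma 1.1421, Eta 7.6440, Beta 5.5125, Delta 3.7933, Alpha 7.7072, Zeta 1.2009.
Lower quotas: Gamma 1, Eta 7, Beta 5, Delta 3, Alpha 7, Zeta 1 (sum 24, leaving 3 seats).
Remainders in descending order: Delta 0.7933, Alpha 0.7072, Eta 0.6440, Beta 0.5125, Zeta 0.2009, Gamma 0.1421.
Largest remainders: Delta, Alpha, Eta receive the extra seats.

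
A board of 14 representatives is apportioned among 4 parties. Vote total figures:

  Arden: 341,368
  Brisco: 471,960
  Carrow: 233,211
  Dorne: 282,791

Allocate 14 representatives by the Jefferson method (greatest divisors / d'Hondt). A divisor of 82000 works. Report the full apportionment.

With modified divisor 82000: modified quotas Arden 4.163, Brisco 5.756, Carrow 2.844, Dorne 3.449.
Rounding down: Arden 4, Brisco 5, Carrow 2, Dorne 3 (total 14).

Arden=4, Brisco=5, Carrow=2, Dorne=3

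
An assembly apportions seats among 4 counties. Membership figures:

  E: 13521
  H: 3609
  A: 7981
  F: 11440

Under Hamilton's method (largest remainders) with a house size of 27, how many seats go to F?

8

The standard divisor is 36551/27 ≈ 1353.741.
Standard quotas: E 9.9879, H 2.6659, A 5.8955, F 8.4507.
Lower quotas: E 9, H 2, A 5, F 8 (sum 24, leaving 3 seats).
Remainders in descending order: E 0.9879, A 0.8955, H 0.6659, F 0.4507.
The surplus seats go to E, A, H.
F receives 8.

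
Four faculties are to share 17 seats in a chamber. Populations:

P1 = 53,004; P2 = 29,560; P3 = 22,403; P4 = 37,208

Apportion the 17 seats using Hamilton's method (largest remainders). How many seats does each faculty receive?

P1=6, P2=4, P3=3, P4=4

Standard divisor: 142175 ÷ 17 ≈ 8363.235.
Standard quotas: P1 6.3377, P2 3.5345, P3 2.6787, P4 4.4490.
Lower quotas: P1 6, P2 3, P3 2, P4 4 (sum 15, leaving 2 seats).
Remainders in descending order: P3 0.6787, P2 0.5345, P4 0.4490, P1 0.3377.
The surplus seats go to P3, P2.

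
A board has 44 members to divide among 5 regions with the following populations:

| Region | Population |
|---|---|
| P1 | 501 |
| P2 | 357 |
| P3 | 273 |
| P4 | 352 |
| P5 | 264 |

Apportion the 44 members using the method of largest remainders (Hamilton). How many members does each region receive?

P1: 12, P2: 9, P3: 7, P4: 9, P5: 7

The standard divisor is 1747/44 ≈ 39.705.
Standard quotas: P1 12.618, P2 8.991, P3 6.876, P4 8.865, P5 6.649.
Lower quotas: P1 12, P2 8, P3 6, P4 8, P5 6 (sum 40, leaving 4 seats).
Remainders in descending order: P2 0.991, P3 0.876, P4 0.865, P5 0.649, P1 0.618.
The surplus seats go to P2, P3, P4, P5.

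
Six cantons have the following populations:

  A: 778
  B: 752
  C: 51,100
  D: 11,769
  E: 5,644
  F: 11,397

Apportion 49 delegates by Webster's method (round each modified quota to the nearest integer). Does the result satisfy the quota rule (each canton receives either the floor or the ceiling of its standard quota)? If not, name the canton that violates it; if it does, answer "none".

C

Standard quotas: A 0.468, B 0.452, C 30.745, D 7.081, E 3.396, F 6.857.
Webster allocation: A 0, B 0, C 32, D 7, E 3, F 7.
C has quota 30.745 (lower 30, upper 31) but receives 32 — outside the quota interval.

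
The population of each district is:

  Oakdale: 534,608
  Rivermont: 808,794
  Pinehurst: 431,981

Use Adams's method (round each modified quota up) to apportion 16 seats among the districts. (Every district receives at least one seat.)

Standard divisor 1775383/16 ≈ 110961.438; standard quotas: Oakdale 4.818, Rivermont 7.289, Pinehurst 3.893.
Rounding up gives 5, 8, 4 = 17 seats, so the divisor must be adjusted.
With modified divisor 124600: modified quotas Oakdale 4.291, Rivermont 6.491, Pinehurst 3.467.
Rounding up: Oakdale 5, Rivermont 7, Pinehurst 4 (total 16).

Oakdale: 5; Rivermont: 7; Pinehurst: 4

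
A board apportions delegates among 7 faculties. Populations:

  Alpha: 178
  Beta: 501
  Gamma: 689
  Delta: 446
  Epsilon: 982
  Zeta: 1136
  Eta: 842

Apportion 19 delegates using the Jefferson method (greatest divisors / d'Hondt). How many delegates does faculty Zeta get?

Standard divisor 4774/19 ≈ 251.263; standard quotas: Alpha 0.708, Beta 1.994, Gamma 2.742, Delta 1.775, Epsilon 3.908, Zeta 4.521, Eta 3.351.
Rounding down gives 0, 1, 2, 1, 3, 4, 3 = 14 seats, so the divisor must be adjusted.
With modified divisor 220: modified quotas Alpha 0.809, Beta 2.277, Gamma 3.132, Delta 2.027, Epsilon 4.464, Zeta 5.164, Eta 3.827.
Rounding down: Alpha 0, Beta 2, Gamma 3, Delta 2, Epsilon 4, Zeta 5, Eta 3 (total 19).
Zeta receives 5.

5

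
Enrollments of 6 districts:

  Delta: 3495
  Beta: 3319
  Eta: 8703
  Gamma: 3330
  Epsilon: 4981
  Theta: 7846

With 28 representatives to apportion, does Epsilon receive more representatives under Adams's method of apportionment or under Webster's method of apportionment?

Adams: Delta 3, Beta 3, Eta 7, Gamma 3, Epsilon 5, Theta 7.
Webster: Delta 3, Beta 3, Eta 8, Gamma 3, Epsilon 4, Theta 7.
Epsilon gets 5 under Adams and 4 under Webster.

Adams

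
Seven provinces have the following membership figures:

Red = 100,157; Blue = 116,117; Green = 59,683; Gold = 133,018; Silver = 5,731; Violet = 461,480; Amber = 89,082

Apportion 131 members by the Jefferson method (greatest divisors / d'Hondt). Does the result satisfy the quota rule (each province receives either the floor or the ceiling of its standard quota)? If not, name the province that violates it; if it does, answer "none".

Violet

Standard quotas: Red 13.593, Blue 15.759, Green 8.100, Gold 18.052, Silver 0.778, Violet 62.629, Amber 12.090.
Jefferson allocation: Red 13, Blue 16, Green 8, Gold 18, Silver 0, Violet 64, Amber 12.
Violet has quota 62.629 (lower 62, upper 63) but receives 64 — outside the quota interval.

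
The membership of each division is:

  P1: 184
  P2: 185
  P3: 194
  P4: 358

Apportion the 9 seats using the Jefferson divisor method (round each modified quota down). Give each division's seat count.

Standard divisor 921/9 ≈ 102.333; standard quotas: P1 1.798, P2 1.808, P3 1.896, P4 3.498.
Rounding down gives 1, 1, 1, 3 = 6 seats, so the divisor must be adjusted.
With modified divisor 90: modified quotas P1 2.044, P2 2.056, P3 2.156, P4 3.978.
Rounding down: P1 2, P2 2, P3 2, P4 3 (total 9).

P1: 2, P2: 2, P3: 2, P4: 3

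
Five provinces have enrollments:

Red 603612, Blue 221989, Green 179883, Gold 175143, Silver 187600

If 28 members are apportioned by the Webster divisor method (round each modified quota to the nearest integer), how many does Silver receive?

Standard divisor 1368227/28 ≈ 48865.25; standard quotas: Red 12.353, Blue 4.543, Green 3.681, Gold 3.584, Silver 3.839.
Rounding to the nearest integer gives 12, 5, 4, 4, 4 = 29 seats, so the divisor must be adjusted.
With modified divisor 49700: modified quotas Red 12.145, Blue 4.467, Green 3.619, Gold 3.524, Silver 3.775.
Rounding to the nearest integer: Red 12, Blue 4, Green 4, Gold 4, Silver 4 (total 28).
Silver receives 4.

4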